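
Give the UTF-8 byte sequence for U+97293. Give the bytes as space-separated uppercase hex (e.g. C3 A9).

U+97293 = 0x97293 = 619155 decimal. In range U+10000–U+10FFFF → 4-byte form: 11110xxx 10xxxxxx 10xxxxxx 10xxxxxx.
Binary (21 bits): 010010111001010010011.
Split 3+6+6+6: 010 | 010111 | 001010 | 010011.
Byte 1: 11110010 = 0xF2.
Byte 2: 10010111 = 0x97.
Byte 3: 10001010 = 0x8A.
Byte 4: 10010011 = 0x93.

F2 97 8A 93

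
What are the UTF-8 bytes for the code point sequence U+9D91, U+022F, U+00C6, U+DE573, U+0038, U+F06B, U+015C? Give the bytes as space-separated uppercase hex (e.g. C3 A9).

E9 B6 91 C8 AF C3 86 F3 9E 95 B3 38 EF 81 AB C5 9C

U+9D91: 3-byte form → E9 B6 91.
U+022F: 2-byte form → C8 AF.
U+00C6: 2-byte form → C3 86.
U+DE573: 4-byte form → F3 9E 95 B3.
U+0038: 1-byte form → 38.
U+F06B: 3-byte form → EF 81 AB.
U+015C: 2-byte form → C5 9C.
Concatenated (17 bytes): E9 B6 91 C8 AF C3 86 F3 9E 95 B3 38 EF 81 AB C5 9C.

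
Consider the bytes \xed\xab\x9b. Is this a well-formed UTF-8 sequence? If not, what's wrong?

invalid (encodes a surrogate (U+D800–U+DFFF))

Structurally a 3-byte sequence; payload = 0xDADB.
But 0xDADB is in U+D800–U+DFFF, the surrogate range. Surrogates are not Unicode scalar values and are forbidden in UTF-8.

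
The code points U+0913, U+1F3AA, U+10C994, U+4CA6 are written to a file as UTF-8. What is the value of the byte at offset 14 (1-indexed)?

1-indexed offset 14 is 0-indexed offset 13.
U+0913 → 3-byte form E0 A4 93 at offsets 0–2.
U+1F3AA → 4-byte form F0 9F 8E AA at offsets 3–6.
U+10C994 → 4-byte form F4 8C A6 94 at offsets 7–10.
U+4CA6 → 3-byte form E4 B2 A6 at offsets 11–13.
Offset 13 falls in char 4's range; it's byte 3 of E4 B2 A6 = 0xA6.

0xA6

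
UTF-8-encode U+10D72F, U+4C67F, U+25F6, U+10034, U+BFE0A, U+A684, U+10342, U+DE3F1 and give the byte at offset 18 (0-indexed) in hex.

0x8A

U+10D72F → 4-byte form F4 8D 9C AF at offsets 0–3.
U+4C67F → 4-byte form F1 8C 99 BF at offsets 4–7.
U+25F6 → 3-byte form E2 97 B6 at offsets 8–10.
U+10034 → 4-byte form F0 90 80 B4 at offsets 11–14.
U+BFE0A → 4-byte form F2 BF B8 8A at offsets 15–18.
Offset 18 falls in char 5's range; it's byte 4 of F2 BF B8 8A = 0x8A.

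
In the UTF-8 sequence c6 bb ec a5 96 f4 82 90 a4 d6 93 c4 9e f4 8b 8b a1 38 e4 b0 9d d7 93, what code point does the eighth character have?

U+4C1D

Offset 0: leading byte 0xC6 = 11000110 → 2-byte char #1 = C6 BB.
Offset 2: leading byte 0xEC = 11101100 → 3-byte char #2 = EC A5 96.
Offset 5: leading byte 0xF4 = 11110100 → 4-byte char #3 = F4 82 90 A4.
Offset 9: leading byte 0xD6 = 11010110 → 2-byte char #4 = D6 93.
Offset 11: leading byte 0xC4 = 11000100 → 2-byte char #5 = C4 9E.
Offset 13: leading byte 0xF4 = 11110100 → 4-byte char #6 = F4 8B 8B A1.
Offset 17: leading byte 0x38 = 00111000 → 1-byte char #7 = 38.
Offset 18: leading byte 0xE4 = 11100100 → 3-byte char #8 = E4 B0 9D.
Leading byte 0xE4 = 11100100 matches 1110xxxx → 3-byte sequence.
Byte 1: 0xE4 = 11100100, payload 0100 (4 bits).
Byte 2: 0xB0 = 10110000 (10xxxxxx ✓), payload 110000.
Byte 3: 0x9D = 10011101 (10xxxxxx ✓), payload 011101.
Concatenate: 0100110000011101 = 0x4C1D (16 bits → U+4C1D).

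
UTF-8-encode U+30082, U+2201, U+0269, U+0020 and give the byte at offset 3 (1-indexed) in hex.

0x82

1-indexed offset 3 is 0-indexed offset 2.
U+30082 → 4-byte form F0 B0 82 82 at offsets 0–3.
Offset 2 falls in char 1's range; it's byte 3 of F0 B0 82 82 = 0x82.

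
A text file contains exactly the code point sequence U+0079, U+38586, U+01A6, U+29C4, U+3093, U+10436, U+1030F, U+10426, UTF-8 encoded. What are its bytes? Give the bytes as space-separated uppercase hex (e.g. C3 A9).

U+0079: 1-byte form → 79.
U+38586: 4-byte form → F0 B8 96 86.
U+01A6: 2-byte form → C6 A6.
U+29C4: 3-byte form → E2 A7 84.
U+3093: 3-byte form → E3 82 93.
U+10436: 4-byte form → F0 90 90 B6.
U+1030F: 4-byte form → F0 90 8C 8F.
U+10426: 4-byte form → F0 90 90 A6.
Concatenated (25 bytes): 79 F0 B8 96 86 C6 A6 E2 A7 84 E3 82 93 F0 90 90 B6 F0 90 8C 8F F0 90 90 A6.

79 F0 B8 96 86 C6 A6 E2 A7 84 E3 82 93 F0 90 90 B6 F0 90 8C 8F F0 90 90 A6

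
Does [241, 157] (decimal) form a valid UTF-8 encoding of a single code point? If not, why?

invalid (sequence truncated)

Leading byte 0xF1 = 11110001 → 4-byte form, but only 2 bytes are present.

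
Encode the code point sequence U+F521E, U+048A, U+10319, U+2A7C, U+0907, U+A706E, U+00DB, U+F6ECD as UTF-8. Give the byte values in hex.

U+F521E: 4-byte form → F3 B5 88 9E.
U+048A: 2-byte form → D2 8A.
U+10319: 4-byte form → F0 90 8C 99.
U+2A7C: 3-byte form → E2 A9 BC.
U+0907: 3-byte form → E0 A4 87.
U+A706E: 4-byte form → F2 A7 81 AE.
U+00DB: 2-byte form → C3 9B.
U+F6ECD: 4-byte form → F3 B6 BB 8D.
Concatenated (26 bytes): F3 B5 88 9E D2 8A F0 90 8C 99 E2 A9 BC E0 A4 87 F2 A7 81 AE C3 9B F3 B6 BB 8D.

F3 B5 88 9E D2 8A F0 90 8C 99 E2 A9 BC E0 A4 87 F2 A7 81 AE C3 9B F3 B6 BB 8D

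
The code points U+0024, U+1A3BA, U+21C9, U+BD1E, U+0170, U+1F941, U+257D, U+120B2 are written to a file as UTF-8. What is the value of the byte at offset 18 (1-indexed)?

1-indexed offset 18 is 0-indexed offset 17.
U+0024 → 1-byte form 24 at offsets 0–0.
U+1A3BA → 4-byte form F0 9A 8E BA at offsets 1–4.
U+21C9 → 3-byte form E2 87 89 at offsets 5–7.
U+BD1E → 3-byte form EB B4 9E at offsets 8–10.
U+0170 → 2-byte form C5 B0 at offsets 11–12.
U+1F941 → 4-byte form F0 9F A5 81 at offsets 13–16.
U+257D → 3-byte form E2 95 BD at offsets 17–19.
Offset 17 falls in char 7's range; it's byte 1 of E2 95 BD = 0xE2.

0xE2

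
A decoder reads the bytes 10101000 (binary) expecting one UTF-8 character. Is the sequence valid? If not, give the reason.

invalid (continuation byte with no leading byte)

Byte 0xA8 = 10101000 has the form 10xxxxxx — a continuation byte — but there is no preceding leading byte.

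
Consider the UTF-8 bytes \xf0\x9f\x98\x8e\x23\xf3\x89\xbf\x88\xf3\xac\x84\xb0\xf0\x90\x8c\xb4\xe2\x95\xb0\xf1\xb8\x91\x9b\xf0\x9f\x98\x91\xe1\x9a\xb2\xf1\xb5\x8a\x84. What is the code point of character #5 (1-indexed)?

U+10334

Offset 0: leading byte 0xF0 = 11110000 → 4-byte char #1 = F0 9F 98 8E.
Offset 4: leading byte 0x23 = 00100011 → 1-byte char #2 = 23.
Offset 5: leading byte 0xF3 = 11110011 → 4-byte char #3 = F3 89 BF 88.
Offset 9: leading byte 0xF3 = 11110011 → 4-byte char #4 = F3 AC 84 B0.
Offset 13: leading byte 0xF0 = 11110000 → 4-byte char #5 = F0 90 8C B4.
Leading byte 0xF0 = 11110000 matches 11110xxx → 4-byte sequence.
Byte 1: 0xF0 = 11110000, payload 000 (3 bits).
Byte 2: 0x90 = 10010000 (10xxxxxx ✓), payload 010000.
Byte 3: 0x8C = 10001100 (10xxxxxx ✓), payload 001100.
Byte 4: 0xB4 = 10110100 (10xxxxxx ✓), payload 110100.
Concatenate: 000010000001100110100 = 0x10334 (21 bits → U+10334).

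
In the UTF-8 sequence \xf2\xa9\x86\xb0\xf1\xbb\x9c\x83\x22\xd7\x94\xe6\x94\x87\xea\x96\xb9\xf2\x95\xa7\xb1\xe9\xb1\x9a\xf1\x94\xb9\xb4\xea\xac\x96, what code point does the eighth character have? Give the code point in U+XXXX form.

U+9C5A

Offset 0: leading byte 0xF2 = 11110010 → 4-byte char #1 = F2 A9 86 B0.
Offset 4: leading byte 0xF1 = 11110001 → 4-byte char #2 = F1 BB 9C 83.
Offset 8: leading byte 0x22 = 00100010 → 1-byte char #3 = 22.
Offset 9: leading byte 0xD7 = 11010111 → 2-byte char #4 = D7 94.
Offset 11: leading byte 0xE6 = 11100110 → 3-byte char #5 = E6 94 87.
Offset 14: leading byte 0xEA = 11101010 → 3-byte char #6 = EA 96 B9.
Offset 17: leading byte 0xF2 = 11110010 → 4-byte char #7 = F2 95 A7 B1.
Offset 21: leading byte 0xE9 = 11101001 → 3-byte char #8 = E9 B1 9A.
Leading byte 0xE9 = 11101001 matches 1110xxxx → 3-byte sequence.
Byte 1: 0xE9 = 11101001, payload 1001 (4 bits).
Byte 2: 0xB1 = 10110001 (10xxxxxx ✓), payload 110001.
Byte 3: 0x9A = 10011010 (10xxxxxx ✓), payload 011010.
Concatenate: 1001110001011010 = 0x9C5A (16 bits → U+9C5A).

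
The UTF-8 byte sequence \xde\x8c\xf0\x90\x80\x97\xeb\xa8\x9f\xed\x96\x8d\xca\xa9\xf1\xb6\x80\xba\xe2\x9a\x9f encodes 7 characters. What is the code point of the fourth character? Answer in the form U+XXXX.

Offset 0: leading byte 0xDE = 11011110 → 2-byte char #1 = DE 8C.
Offset 2: leading byte 0xF0 = 11110000 → 4-byte char #2 = F0 90 80 97.
Offset 6: leading byte 0xEB = 11101011 → 3-byte char #3 = EB A8 9F.
Offset 9: leading byte 0xED = 11101101 → 3-byte char #4 = ED 96 8D.
Leading byte 0xED = 11101101 matches 1110xxxx → 3-byte sequence.
Byte 1: 0xED = 11101101, payload 1101 (4 bits).
Byte 2: 0x96 = 10010110 (10xxxxxx ✓), payload 010110.
Byte 3: 0x8D = 10001101 (10xxxxxx ✓), payload 001101.
Concatenate: 1101010110001101 = 0xD58D (16 bits → U+D58D).

U+D58D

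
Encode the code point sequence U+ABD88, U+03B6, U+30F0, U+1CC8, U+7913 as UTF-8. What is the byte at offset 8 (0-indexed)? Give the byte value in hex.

U+ABD88 → 4-byte form F2 AB B6 88 at offsets 0–3.
U+03B6 → 2-byte form CE B6 at offsets 4–5.
U+30F0 → 3-byte form E3 83 B0 at offsets 6–8.
Offset 8 falls in char 3's range; it's byte 3 of E3 83 B0 = 0xB0.

0xB0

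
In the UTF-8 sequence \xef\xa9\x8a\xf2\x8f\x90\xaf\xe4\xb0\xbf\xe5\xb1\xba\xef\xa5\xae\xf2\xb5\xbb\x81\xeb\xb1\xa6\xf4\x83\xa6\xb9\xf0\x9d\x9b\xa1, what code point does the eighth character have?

Offset 0: leading byte 0xEF = 11101111 → 3-byte char #1 = EF A9 8A.
Offset 3: leading byte 0xF2 = 11110010 → 4-byte char #2 = F2 8F 90 AF.
Offset 7: leading byte 0xE4 = 11100100 → 3-byte char #3 = E4 B0 BF.
Offset 10: leading byte 0xE5 = 11100101 → 3-byte char #4 = E5 B1 BA.
Offset 13: leading byte 0xEF = 11101111 → 3-byte char #5 = EF A5 AE.
Offset 16: leading byte 0xF2 = 11110010 → 4-byte char #6 = F2 B5 BB 81.
Offset 20: leading byte 0xEB = 11101011 → 3-byte char #7 = EB B1 A6.
Offset 23: leading byte 0xF4 = 11110100 → 4-byte char #8 = F4 83 A6 B9.
Leading byte 0xF4 = 11110100 matches 11110xxx → 4-byte sequence.
Byte 1: 0xF4 = 11110100, payload 100 (3 bits).
Byte 2: 0x83 = 10000011 (10xxxxxx ✓), payload 000011.
Byte 3: 0xA6 = 10100110 (10xxxxxx ✓), payload 100110.
Byte 4: 0xB9 = 10111001 (10xxxxxx ✓), payload 111001.
Concatenate: 100000011100110111001 = 0x1039B9 (21 bits → U+1039B9).

U+1039B9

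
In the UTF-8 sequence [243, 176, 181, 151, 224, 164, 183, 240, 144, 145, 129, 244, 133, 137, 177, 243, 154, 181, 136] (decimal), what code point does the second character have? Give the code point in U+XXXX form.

U+0937

Offset 0: leading byte 0xF3 = 11110011 → 4-byte char #1 = F3 B0 B5 97.
Offset 4: leading byte 0xE0 = 11100000 → 3-byte char #2 = E0 A4 B7.
Leading byte 0xE0 = 11100000 matches 1110xxxx → 3-byte sequence.
Byte 1: 0xE0 = 11100000, payload 0000 (4 bits).
Byte 2: 0xA4 = 10100100 (10xxxxxx ✓), payload 100100.
Byte 3: 0xB7 = 10110111 (10xxxxxx ✓), payload 110111.
Concatenate: 0000100100110111 = 0x937 (16 bits → U+0937).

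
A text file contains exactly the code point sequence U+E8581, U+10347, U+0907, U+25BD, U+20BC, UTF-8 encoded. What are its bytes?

U+E8581: 4-byte form → F3 A8 96 81.
U+10347: 4-byte form → F0 90 8D 87.
U+0907: 3-byte form → E0 A4 87.
U+25BD: 3-byte form → E2 96 BD.
U+20BC: 3-byte form → E2 82 BC.
Concatenated (17 bytes): F3 A8 96 81 F0 90 8D 87 E0 A4 87 E2 96 BD E2 82 BC.

F3 A8 96 81 F0 90 8D 87 E0 A4 87 E2 96 BD E2 82 BC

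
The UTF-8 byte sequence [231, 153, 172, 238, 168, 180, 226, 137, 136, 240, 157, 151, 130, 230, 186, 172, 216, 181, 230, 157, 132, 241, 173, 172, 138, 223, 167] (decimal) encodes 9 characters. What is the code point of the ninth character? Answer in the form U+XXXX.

Offset 0: leading byte 0xE7 = 11100111 → 3-byte char #1 = E7 99 AC.
Offset 3: leading byte 0xEE = 11101110 → 3-byte char #2 = EE A8 B4.
Offset 6: leading byte 0xE2 = 11100010 → 3-byte char #3 = E2 89 88.
Offset 9: leading byte 0xF0 = 11110000 → 4-byte char #4 = F0 9D 97 82.
Offset 13: leading byte 0xE6 = 11100110 → 3-byte char #5 = E6 BA AC.
Offset 16: leading byte 0xD8 = 11011000 → 2-byte char #6 = D8 B5.
Offset 18: leading byte 0xE6 = 11100110 → 3-byte char #7 = E6 9D 84.
Offset 21: leading byte 0xF1 = 11110001 → 4-byte char #8 = F1 AD AC 8A.
Offset 25: leading byte 0xDF = 11011111 → 2-byte char #9 = DF A7.
Leading byte 0xDF = 11011111 matches 110xxxxx → 2-byte sequence.
Byte 1: 0xDF = 11011111, payload 11111 (5 bits).
Byte 2: 0xA7 = 10100111 (10xxxxxx ✓), payload 100111.
Concatenate: 11111100111 = 0x7E7 (11 bits → U+07E7).

U+07E7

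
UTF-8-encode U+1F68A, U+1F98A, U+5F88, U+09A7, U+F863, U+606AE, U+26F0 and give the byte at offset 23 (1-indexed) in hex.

1-indexed offset 23 is 0-indexed offset 22.
U+1F68A → 4-byte form F0 9F 9A 8A at offsets 0–3.
U+1F98A → 4-byte form F0 9F A6 8A at offsets 4–7.
U+5F88 → 3-byte form E5 BE 88 at offsets 8–10.
U+09A7 → 3-byte form E0 A6 A7 at offsets 11–13.
U+F863 → 3-byte form EF A1 A3 at offsets 14–16.
U+606AE → 4-byte form F1 A0 9A AE at offsets 17–20.
U+26F0 → 3-byte form E2 9B B0 at offsets 21–23.
Offset 22 falls in char 7's range; it's byte 2 of E2 9B B0 = 0x9B.

0x9B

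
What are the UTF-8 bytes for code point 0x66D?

U+066D = 0x66D = 1645 decimal. In range U+0080–U+07FF → 2-byte form: 110xxxxx 10xxxxxx.
Binary (11 bits): 11001101101.
Split 5+6: 11001 | 101101.
Byte 1: 11011001 = 0xD9.
Byte 2: 10101101 = 0xAD.

D9 AD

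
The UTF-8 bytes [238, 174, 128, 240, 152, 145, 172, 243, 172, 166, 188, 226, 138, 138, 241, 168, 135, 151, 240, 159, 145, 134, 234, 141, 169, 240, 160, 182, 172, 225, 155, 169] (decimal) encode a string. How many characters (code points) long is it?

Byte at offset 0: 0xEE = 11101110 → 3-byte char (#1). Advance 3.
Byte at offset 3: 0xF0 = 11110000 → 4-byte char (#2). Advance 4.
Byte at offset 7: 0xF3 = 11110011 → 4-byte char (#3). Advance 4.
Byte at offset 11: 0xE2 = 11100010 → 3-byte char (#4). Advance 3.
Byte at offset 14: 0xF1 = 11110001 → 4-byte char (#5). Advance 4.
Byte at offset 18: 0xF0 = 11110000 → 4-byte char (#6). Advance 4.
Byte at offset 22: 0xEA = 11101010 → 3-byte char (#7). Advance 3.
Byte at offset 25: 0xF0 = 11110000 → 4-byte char (#8). Advance 4.
Byte at offset 29: 0xE1 = 11100001 → 3-byte char (#9). Advance 3.
Reached end at offset 32 after 9 code points.

9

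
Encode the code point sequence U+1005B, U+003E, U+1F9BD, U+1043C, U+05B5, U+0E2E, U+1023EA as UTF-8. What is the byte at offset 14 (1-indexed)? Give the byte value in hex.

0xD6

1-indexed offset 14 is 0-indexed offset 13.
U+1005B → 4-byte form F0 90 81 9B at offsets 0–3.
U+003E → 1-byte form 3E at offsets 4–4.
U+1F9BD → 4-byte form F0 9F A6 BD at offsets 5–8.
U+1043C → 4-byte form F0 90 90 BC at offsets 9–12.
U+05B5 → 2-byte form D6 B5 at offsets 13–14.
Offset 13 falls in char 5's range; it's byte 1 of D6 B5 = 0xD6.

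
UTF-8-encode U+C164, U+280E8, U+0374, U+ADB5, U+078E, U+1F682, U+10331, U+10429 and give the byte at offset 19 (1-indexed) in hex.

0xF0

1-indexed offset 19 is 0-indexed offset 18.
U+C164 → 3-byte form EC 85 A4 at offsets 0–2.
U+280E8 → 4-byte form F0 A8 83 A8 at offsets 3–6.
U+0374 → 2-byte form CD B4 at offsets 7–8.
U+ADB5 → 3-byte form EA B6 B5 at offsets 9–11.
U+078E → 2-byte form DE 8E at offsets 12–13.
U+1F682 → 4-byte form F0 9F 9A 82 at offsets 14–17.
U+10331 → 4-byte form F0 90 8C B1 at offsets 18–21.
Offset 18 falls in char 7's range; it's byte 1 of F0 90 8C B1 = 0xF0.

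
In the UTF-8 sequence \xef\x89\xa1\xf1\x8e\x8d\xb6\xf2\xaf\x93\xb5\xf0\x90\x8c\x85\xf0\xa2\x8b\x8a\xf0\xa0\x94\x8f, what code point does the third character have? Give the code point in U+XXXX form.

U+AF4F5

Offset 0: leading byte 0xEF = 11101111 → 3-byte char #1 = EF 89 A1.
Offset 3: leading byte 0xF1 = 11110001 → 4-byte char #2 = F1 8E 8D B6.
Offset 7: leading byte 0xF2 = 11110010 → 4-byte char #3 = F2 AF 93 B5.
Leading byte 0xF2 = 11110010 matches 11110xxx → 4-byte sequence.
Byte 1: 0xF2 = 11110010, payload 010 (3 bits).
Byte 2: 0xAF = 10101111 (10xxxxxx ✓), payload 101111.
Byte 3: 0x93 = 10010011 (10xxxxxx ✓), payload 010011.
Byte 4: 0xB5 = 10110101 (10xxxxxx ✓), payload 110101.
Concatenate: 010101111010011110101 = 0xAF4F5 (21 bits → U+AF4F5).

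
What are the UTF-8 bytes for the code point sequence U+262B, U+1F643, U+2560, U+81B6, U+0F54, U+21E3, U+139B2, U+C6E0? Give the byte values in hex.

U+262B: 3-byte form → E2 98 AB.
U+1F643: 4-byte form → F0 9F 99 83.
U+2560: 3-byte form → E2 95 A0.
U+81B6: 3-byte form → E8 86 B6.
U+0F54: 3-byte form → E0 BD 94.
U+21E3: 3-byte form → E2 87 A3.
U+139B2: 4-byte form → F0 93 A6 B2.
U+C6E0: 3-byte form → EC 9B A0.
Concatenated (26 bytes): E2 98 AB F0 9F 99 83 E2 95 A0 E8 86 B6 E0 BD 94 E2 87 A3 F0 93 A6 B2 EC 9B A0.

E2 98 AB F0 9F 99 83 E2 95 A0 E8 86 B6 E0 BD 94 E2 87 A3 F0 93 A6 B2 EC 9B A0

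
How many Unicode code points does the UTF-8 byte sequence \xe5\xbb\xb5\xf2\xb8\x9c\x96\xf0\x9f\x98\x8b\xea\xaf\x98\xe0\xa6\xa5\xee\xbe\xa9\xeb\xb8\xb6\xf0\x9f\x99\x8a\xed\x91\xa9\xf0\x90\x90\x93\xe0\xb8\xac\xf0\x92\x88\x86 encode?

Byte at offset 0: 0xE5 = 11100101 → 3-byte char (#1). Advance 3.
Byte at offset 3: 0xF2 = 11110010 → 4-byte char (#2). Advance 4.
Byte at offset 7: 0xF0 = 11110000 → 4-byte char (#3). Advance 4.
Byte at offset 11: 0xEA = 11101010 → 3-byte char (#4). Advance 3.
Byte at offset 14: 0xE0 = 11100000 → 3-byte char (#5). Advance 3.
Byte at offset 17: 0xEE = 11101110 → 3-byte char (#6). Advance 3.
Byte at offset 20: 0xEB = 11101011 → 3-byte char (#7). Advance 3.
Byte at offset 23: 0xF0 = 11110000 → 4-byte char (#8). Advance 4.
Byte at offset 27: 0xED = 11101101 → 3-byte char (#9). Advance 3.
Byte at offset 30: 0xF0 = 11110000 → 4-byte char (#10). Advance 4.
Byte at offset 34: 0xE0 = 11100000 → 3-byte char (#11). Advance 3.
Byte at offset 37: 0xF0 = 11110000 → 4-byte char (#12). Advance 4.
Reached end at offset 41 after 12 code points.

12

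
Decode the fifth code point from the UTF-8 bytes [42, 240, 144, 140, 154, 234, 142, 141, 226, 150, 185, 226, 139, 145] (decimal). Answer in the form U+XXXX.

U+22D1

Offset 0: leading byte 0x2A = 00101010 → 1-byte char #1 = 2A.
Offset 1: leading byte 0xF0 = 11110000 → 4-byte char #2 = F0 90 8C 9A.
Offset 5: leading byte 0xEA = 11101010 → 3-byte char #3 = EA 8E 8D.
Offset 8: leading byte 0xE2 = 11100010 → 3-byte char #4 = E2 96 B9.
Offset 11: leading byte 0xE2 = 11100010 → 3-byte char #5 = E2 8B 91.
Leading byte 0xE2 = 11100010 matches 1110xxxx → 3-byte sequence.
Byte 1: 0xE2 = 11100010, payload 0010 (4 bits).
Byte 2: 0x8B = 10001011 (10xxxxxx ✓), payload 001011.
Byte 3: 0x91 = 10010001 (10xxxxxx ✓), payload 010001.
Concatenate: 0010001011010001 = 0x22D1 (16 bits → U+22D1).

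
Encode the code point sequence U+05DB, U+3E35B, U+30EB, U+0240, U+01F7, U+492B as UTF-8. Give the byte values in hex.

D7 9B F0 BE 8D 9B E3 83 AB C9 80 C7 B7 E4 A4 AB

U+05DB: 2-byte form → D7 9B.
U+3E35B: 4-byte form → F0 BE 8D 9B.
U+30EB: 3-byte form → E3 83 AB.
U+0240: 2-byte form → C9 80.
U+01F7: 2-byte form → C7 B7.
U+492B: 3-byte form → E4 A4 AB.
Concatenated (16 bytes): D7 9B F0 BE 8D 9B E3 83 AB C9 80 C7 B7 E4 A4 AB.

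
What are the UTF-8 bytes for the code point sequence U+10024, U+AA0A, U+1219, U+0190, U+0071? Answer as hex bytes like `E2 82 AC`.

F0 90 80 A4 EA A8 8A E1 88 99 C6 90 71

U+10024: 4-byte form → F0 90 80 A4.
U+AA0A: 3-byte form → EA A8 8A.
U+1219: 3-byte form → E1 88 99.
U+0190: 2-byte form → C6 90.
U+0071: 1-byte form → 71.
Concatenated (13 bytes): F0 90 80 A4 EA A8 8A E1 88 99 C6 90 71.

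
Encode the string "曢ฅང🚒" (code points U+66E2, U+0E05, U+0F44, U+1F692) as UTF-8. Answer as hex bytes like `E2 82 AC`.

U+66E2: 3-byte form → E6 9B A2.
U+0E05: 3-byte form → E0 B8 85.
U+0F44: 3-byte form → E0 BD 84.
U+1F692: 4-byte form → F0 9F 9A 92.
Concatenated (13 bytes): E6 9B A2 E0 B8 85 E0 BD 84 F0 9F 9A 92.

E6 9B A2 E0 B8 85 E0 BD 84 F0 9F 9A 92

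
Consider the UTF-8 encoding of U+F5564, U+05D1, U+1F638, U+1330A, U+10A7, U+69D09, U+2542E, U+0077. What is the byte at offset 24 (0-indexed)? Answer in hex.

0xAE

U+F5564 → 4-byte form F3 B5 95 A4 at offsets 0–3.
U+05D1 → 2-byte form D7 91 at offsets 4–5.
U+1F638 → 4-byte form F0 9F 98 B8 at offsets 6–9.
U+1330A → 4-byte form F0 93 8C 8A at offsets 10–13.
U+10A7 → 3-byte form E1 82 A7 at offsets 14–16.
U+69D09 → 4-byte form F1 A9 B4 89 at offsets 17–20.
U+2542E → 4-byte form F0 A5 90 AE at offsets 21–24.
Offset 24 falls in char 7's range; it's byte 4 of F0 A5 90 AE = 0xAE.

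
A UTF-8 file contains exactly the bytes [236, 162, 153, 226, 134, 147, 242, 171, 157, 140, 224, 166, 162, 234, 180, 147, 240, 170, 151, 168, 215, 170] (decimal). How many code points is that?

7

Byte at offset 0: 0xEC = 11101100 → 3-byte char (#1). Advance 3.
Byte at offset 3: 0xE2 = 11100010 → 3-byte char (#2). Advance 3.
Byte at offset 6: 0xF2 = 11110010 → 4-byte char (#3). Advance 4.
Byte at offset 10: 0xE0 = 11100000 → 3-byte char (#4). Advance 3.
Byte at offset 13: 0xEA = 11101010 → 3-byte char (#5). Advance 3.
Byte at offset 16: 0xF0 = 11110000 → 4-byte char (#6). Advance 4.
Byte at offset 20: 0xD7 = 11010111 → 2-byte char (#7). Advance 2.
Reached end at offset 22 after 7 code points.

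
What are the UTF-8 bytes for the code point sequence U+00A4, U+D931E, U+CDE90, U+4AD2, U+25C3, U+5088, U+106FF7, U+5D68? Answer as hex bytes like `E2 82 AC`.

C2 A4 F3 99 8C 9E F3 8D BA 90 E4 AB 92 E2 97 83 E5 82 88 F4 86 BF B7 E5 B5 A8

U+00A4: 2-byte form → C2 A4.
U+D931E: 4-byte form → F3 99 8C 9E.
U+CDE90: 4-byte form → F3 8D BA 90.
U+4AD2: 3-byte form → E4 AB 92.
U+25C3: 3-byte form → E2 97 83.
U+5088: 3-byte form → E5 82 88.
U+106FF7: 4-byte form → F4 86 BF B7.
U+5D68: 3-byte form → E5 B5 A8.
Concatenated (26 bytes): C2 A4 F3 99 8C 9E F3 8D BA 90 E4 AB 92 E2 97 83 E5 82 88 F4 86 BF B7 E5 B5 A8.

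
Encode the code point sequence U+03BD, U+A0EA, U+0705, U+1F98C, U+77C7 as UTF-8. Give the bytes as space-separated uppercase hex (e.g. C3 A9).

U+03BD: 2-byte form → CE BD.
U+A0EA: 3-byte form → EA 83 AA.
U+0705: 2-byte form → DC 85.
U+1F98C: 4-byte form → F0 9F A6 8C.
U+77C7: 3-byte form → E7 9F 87.
Concatenated (14 bytes): CE BD EA 83 AA DC 85 F0 9F A6 8C E7 9F 87.

CE BD EA 83 AA DC 85 F0 9F A6 8C E7 9F 87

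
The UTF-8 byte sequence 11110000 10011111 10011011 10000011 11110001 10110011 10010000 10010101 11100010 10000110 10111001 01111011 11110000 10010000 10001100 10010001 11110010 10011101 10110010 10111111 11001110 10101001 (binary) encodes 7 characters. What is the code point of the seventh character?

U+03A9

Offset 0: leading byte 0xF0 = 11110000 → 4-byte char #1 = F0 9F 9B 83.
Offset 4: leading byte 0xF1 = 11110001 → 4-byte char #2 = F1 B3 90 95.
Offset 8: leading byte 0xE2 = 11100010 → 3-byte char #3 = E2 86 B9.
Offset 11: leading byte 0x7B = 01111011 → 1-byte char #4 = 7B.
Offset 12: leading byte 0xF0 = 11110000 → 4-byte char #5 = F0 90 8C 91.
Offset 16: leading byte 0xF2 = 11110010 → 4-byte char #6 = F2 9D B2 BF.
Offset 20: leading byte 0xCE = 11001110 → 2-byte char #7 = CE A9.
Leading byte 0xCE = 11001110 matches 110xxxxx → 2-byte sequence.
Byte 1: 0xCE = 11001110, payload 01110 (5 bits).
Byte 2: 0xA9 = 10101001 (10xxxxxx ✓), payload 101001.
Concatenate: 01110101001 = 0x3A9 (11 bits → U+03A9).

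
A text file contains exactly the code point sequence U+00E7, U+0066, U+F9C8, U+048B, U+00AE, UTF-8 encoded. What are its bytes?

C3 A7 66 EF A7 88 D2 8B C2 AE

U+00E7: 2-byte form → C3 A7.
U+0066: 1-byte form → 66.
U+F9C8: 3-byte form → EF A7 88.
U+048B: 2-byte form → D2 8B.
U+00AE: 2-byte form → C2 AE.
Concatenated (10 bytes): C3 A7 66 EF A7 88 D2 8B C2 AE.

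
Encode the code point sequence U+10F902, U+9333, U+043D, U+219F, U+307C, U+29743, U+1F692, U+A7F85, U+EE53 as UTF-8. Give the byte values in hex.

U+10F902: 4-byte form → F4 8F A4 82.
U+9333: 3-byte form → E9 8C B3.
U+043D: 2-byte form → D0 BD.
U+219F: 3-byte form → E2 86 9F.
U+307C: 3-byte form → E3 81 BC.
U+29743: 4-byte form → F0 A9 9D 83.
U+1F692: 4-byte form → F0 9F 9A 92.
U+A7F85: 4-byte form → F2 A7 BE 85.
U+EE53: 3-byte form → EE B9 93.
Concatenated (30 bytes): F4 8F A4 82 E9 8C B3 D0 BD E2 86 9F E3 81 BC F0 A9 9D 83 F0 9F 9A 92 F2 A7 BE 85 EE B9 93.

F4 8F A4 82 E9 8C B3 D0 BD E2 86 9F E3 81 BC F0 A9 9D 83 F0 9F 9A 92 F2 A7 BE 85 EE B9 93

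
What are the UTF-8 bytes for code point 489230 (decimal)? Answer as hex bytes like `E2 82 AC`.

U+7770E = 0x7770E = 489230 decimal. In range U+10000–U+10FFFF → 4-byte form: 11110xxx 10xxxxxx 10xxxxxx 10xxxxxx.
Binary (21 bits): 001110111011100001110.
Split 3+6+6+6: 001 | 110111 | 011100 | 001110.
Byte 1: 11110001 = 0xF1.
Byte 2: 10110111 = 0xB7.
Byte 3: 10011100 = 0x9C.
Byte 4: 10001110 = 0x8E.

F1 B7 9C 8E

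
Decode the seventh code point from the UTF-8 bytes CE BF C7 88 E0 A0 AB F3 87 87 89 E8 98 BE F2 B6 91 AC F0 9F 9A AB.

Offset 0: leading byte 0xCE = 11001110 → 2-byte char #1 = CE BF.
Offset 2: leading byte 0xC7 = 11000111 → 2-byte char #2 = C7 88.
Offset 4: leading byte 0xE0 = 11100000 → 3-byte char #3 = E0 A0 AB.
Offset 7: leading byte 0xF3 = 11110011 → 4-byte char #4 = F3 87 87 89.
Offset 11: leading byte 0xE8 = 11101000 → 3-byte char #5 = E8 98 BE.
Offset 14: leading byte 0xF2 = 11110010 → 4-byte char #6 = F2 B6 91 AC.
Offset 18: leading byte 0xF0 = 11110000 → 4-byte char #7 = F0 9F 9A AB.
Leading byte 0xF0 = 11110000 matches 11110xxx → 4-byte sequence.
Byte 1: 0xF0 = 11110000, payload 000 (3 bits).
Byte 2: 0x9F = 10011111 (10xxxxxx ✓), payload 011111.
Byte 3: 0x9A = 10011010 (10xxxxxx ✓), payload 011010.
Byte 4: 0xAB = 10101011 (10xxxxxx ✓), payload 101011.
Concatenate: 000011111011010101011 = 0x1F6AB (21 bits → U+1F6AB).

U+1F6AB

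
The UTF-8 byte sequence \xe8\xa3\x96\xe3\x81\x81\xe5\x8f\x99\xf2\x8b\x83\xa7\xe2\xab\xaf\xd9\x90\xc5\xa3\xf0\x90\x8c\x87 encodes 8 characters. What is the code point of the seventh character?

U+0163

Offset 0: leading byte 0xE8 = 11101000 → 3-byte char #1 = E8 A3 96.
Offset 3: leading byte 0xE3 = 11100011 → 3-byte char #2 = E3 81 81.
Offset 6: leading byte 0xE5 = 11100101 → 3-byte char #3 = E5 8F 99.
Offset 9: leading byte 0xF2 = 11110010 → 4-byte char #4 = F2 8B 83 A7.
Offset 13: leading byte 0xE2 = 11100010 → 3-byte char #5 = E2 AB AF.
Offset 16: leading byte 0xD9 = 11011001 → 2-byte char #6 = D9 90.
Offset 18: leading byte 0xC5 = 11000101 → 2-byte char #7 = C5 A3.
Leading byte 0xC5 = 11000101 matches 110xxxxx → 2-byte sequence.
Byte 1: 0xC5 = 11000101, payload 00101 (5 bits).
Byte 2: 0xA3 = 10100011 (10xxxxxx ✓), payload 100011.
Concatenate: 00101100011 = 0x163 (11 bits → U+0163).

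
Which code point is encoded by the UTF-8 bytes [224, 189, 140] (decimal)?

U+0F4C

Leading byte 0xE0 = 11100000 matches 1110xxxx → 3-byte sequence.
Byte 1: 0xE0 = 11100000, payload 0000 (4 bits).
Byte 2: 0xBD = 10111101 (10xxxxxx ✓), payload 111101.
Byte 3: 0x8C = 10001100 (10xxxxxx ✓), payload 001100.
Concatenate: 0000111101001100 = 0xF4C (16 bits → U+0F4C).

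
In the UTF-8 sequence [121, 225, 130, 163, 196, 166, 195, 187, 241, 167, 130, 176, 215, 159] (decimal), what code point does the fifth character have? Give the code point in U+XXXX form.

Offset 0: leading byte 0x79 = 01111001 → 1-byte char #1 = 79.
Offset 1: leading byte 0xE1 = 11100001 → 3-byte char #2 = E1 82 A3.
Offset 4: leading byte 0xC4 = 11000100 → 2-byte char #3 = C4 A6.
Offset 6: leading byte 0xC3 = 11000011 → 2-byte char #4 = C3 BB.
Offset 8: leading byte 0xF1 = 11110001 → 4-byte char #5 = F1 A7 82 B0.
Leading byte 0xF1 = 11110001 matches 11110xxx → 4-byte sequence.
Byte 1: 0xF1 = 11110001, payload 001 (3 bits).
Byte 2: 0xA7 = 10100111 (10xxxxxx ✓), payload 100111.
Byte 3: 0x82 = 10000010 (10xxxxxx ✓), payload 000010.
Byte 4: 0xB0 = 10110000 (10xxxxxx ✓), payload 110000.
Concatenate: 001100111000010110000 = 0x670B0 (21 bits → U+670B0).

U+670B0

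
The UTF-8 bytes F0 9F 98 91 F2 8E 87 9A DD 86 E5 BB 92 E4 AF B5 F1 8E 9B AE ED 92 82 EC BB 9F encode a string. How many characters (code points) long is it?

Byte at offset 0: 0xF0 = 11110000 → 4-byte char (#1). Advance 4.
Byte at offset 4: 0xF2 = 11110010 → 4-byte char (#2). Advance 4.
Byte at offset 8: 0xDD = 11011101 → 2-byte char (#3). Advance 2.
Byte at offset 10: 0xE5 = 11100101 → 3-byte char (#4). Advance 3.
Byte at offset 13: 0xE4 = 11100100 → 3-byte char (#5). Advance 3.
Byte at offset 16: 0xF1 = 11110001 → 4-byte char (#6). Advance 4.
Byte at offset 20: 0xED = 11101101 → 3-byte char (#7). Advance 3.
Byte at offset 23: 0xEC = 11101100 → 3-byte char (#8). Advance 3.
Reached end at offset 26 after 8 code points.

8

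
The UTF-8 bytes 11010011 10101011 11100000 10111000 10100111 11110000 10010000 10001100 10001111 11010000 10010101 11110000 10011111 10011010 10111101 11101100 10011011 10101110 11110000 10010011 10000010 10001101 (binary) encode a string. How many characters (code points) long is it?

Byte at offset 0: 0xD3 = 11010011 → 2-byte char (#1). Advance 2.
Byte at offset 2: 0xE0 = 11100000 → 3-byte char (#2). Advance 3.
Byte at offset 5: 0xF0 = 11110000 → 4-byte char (#3). Advance 4.
Byte at offset 9: 0xD0 = 11010000 → 2-byte char (#4). Advance 2.
Byte at offset 11: 0xF0 = 11110000 → 4-byte char (#5). Advance 4.
Byte at offset 15: 0xEC = 11101100 → 3-byte char (#6). Advance 3.
Byte at offset 18: 0xF0 = 11110000 → 4-byte char (#7). Advance 4.
Reached end at offset 22 after 7 code points.

7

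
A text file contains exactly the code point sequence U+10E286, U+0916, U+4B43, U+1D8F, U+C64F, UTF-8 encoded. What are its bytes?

U+10E286: 4-byte form → F4 8E 8A 86.
U+0916: 3-byte form → E0 A4 96.
U+4B43: 3-byte form → E4 AD 83.
U+1D8F: 3-byte form → E1 B6 8F.
U+C64F: 3-byte form → EC 99 8F.
Concatenated (16 bytes): F4 8E 8A 86 E0 A4 96 E4 AD 83 E1 B6 8F EC 99 8F.

F4 8E 8A 86 E0 A4 96 E4 AD 83 E1 B6 8F EC 99 8F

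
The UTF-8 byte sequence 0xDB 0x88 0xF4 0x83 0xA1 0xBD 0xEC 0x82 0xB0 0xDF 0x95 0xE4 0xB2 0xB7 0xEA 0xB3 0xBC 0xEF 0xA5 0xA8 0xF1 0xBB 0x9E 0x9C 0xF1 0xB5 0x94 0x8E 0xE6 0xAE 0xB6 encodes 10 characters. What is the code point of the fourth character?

Offset 0: leading byte 0xDB = 11011011 → 2-byte char #1 = DB 88.
Offset 2: leading byte 0xF4 = 11110100 → 4-byte char #2 = F4 83 A1 BD.
Offset 6: leading byte 0xEC = 11101100 → 3-byte char #3 = EC 82 B0.
Offset 9: leading byte 0xDF = 11011111 → 2-byte char #4 = DF 95.
Leading byte 0xDF = 11011111 matches 110xxxxx → 2-byte sequence.
Byte 1: 0xDF = 11011111, payload 11111 (5 bits).
Byte 2: 0x95 = 10010101 (10xxxxxx ✓), payload 010101.
Concatenate: 11111010101 = 0x7D5 (11 bits → U+07D5).

U+07D5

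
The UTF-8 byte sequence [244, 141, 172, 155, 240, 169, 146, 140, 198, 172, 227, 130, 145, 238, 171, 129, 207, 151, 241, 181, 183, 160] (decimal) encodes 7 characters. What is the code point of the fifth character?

Offset 0: leading byte 0xF4 = 11110100 → 4-byte char #1 = F4 8D AC 9B.
Offset 4: leading byte 0xF0 = 11110000 → 4-byte char #2 = F0 A9 92 8C.
Offset 8: leading byte 0xC6 = 11000110 → 2-byte char #3 = C6 AC.
Offset 10: leading byte 0xE3 = 11100011 → 3-byte char #4 = E3 82 91.
Offset 13: leading byte 0xEE = 11101110 → 3-byte char #5 = EE AB 81.
Leading byte 0xEE = 11101110 matches 1110xxxx → 3-byte sequence.
Byte 1: 0xEE = 11101110, payload 1110 (4 bits).
Byte 2: 0xAB = 10101011 (10xxxxxx ✓), payload 101011.
Byte 3: 0x81 = 10000001 (10xxxxxx ✓), payload 000001.
Concatenate: 1110101011000001 = 0xEAC1 (16 bits → U+EAC1).

U+EAC1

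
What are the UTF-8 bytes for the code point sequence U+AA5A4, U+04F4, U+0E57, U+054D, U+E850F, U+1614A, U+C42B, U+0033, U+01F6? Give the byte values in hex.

F2 AA 96 A4 D3 B4 E0 B9 97 D5 8D F3 A8 94 8F F0 96 85 8A EC 90 AB 33 C7 B6

U+AA5A4: 4-byte form → F2 AA 96 A4.
U+04F4: 2-byte form → D3 B4.
U+0E57: 3-byte form → E0 B9 97.
U+054D: 2-byte form → D5 8D.
U+E850F: 4-byte form → F3 A8 94 8F.
U+1614A: 4-byte form → F0 96 85 8A.
U+C42B: 3-byte form → EC 90 AB.
U+0033: 1-byte form → 33.
U+01F6: 2-byte form → C7 B6.
Concatenated (25 bytes): F2 AA 96 A4 D3 B4 E0 B9 97 D5 8D F3 A8 94 8F F0 96 85 8A EC 90 AB 33 C7 B6.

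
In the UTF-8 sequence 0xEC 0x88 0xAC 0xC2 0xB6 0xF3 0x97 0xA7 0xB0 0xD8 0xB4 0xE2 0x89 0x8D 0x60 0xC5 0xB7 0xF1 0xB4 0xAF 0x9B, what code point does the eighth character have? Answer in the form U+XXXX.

Offset 0: leading byte 0xEC = 11101100 → 3-byte char #1 = EC 88 AC.
Offset 3: leading byte 0xC2 = 11000010 → 2-byte char #2 = C2 B6.
Offset 5: leading byte 0xF3 = 11110011 → 4-byte char #3 = F3 97 A7 B0.
Offset 9: leading byte 0xD8 = 11011000 → 2-byte char #4 = D8 B4.
Offset 11: leading byte 0xE2 = 11100010 → 3-byte char #5 = E2 89 8D.
Offset 14: leading byte 0x60 = 01100000 → 1-byte char #6 = 60.
Offset 15: leading byte 0xC5 = 11000101 → 2-byte char #7 = C5 B7.
Offset 17: leading byte 0xF1 = 11110001 → 4-byte char #8 = F1 B4 AF 9B.
Leading byte 0xF1 = 11110001 matches 11110xxx → 4-byte sequence.
Byte 1: 0xF1 = 11110001, payload 001 (3 bits).
Byte 2: 0xB4 = 10110100 (10xxxxxx ✓), payload 110100.
Byte 3: 0xAF = 10101111 (10xxxxxx ✓), payload 101111.
Byte 4: 0x9B = 10011011 (10xxxxxx ✓), payload 011011.
Concatenate: 001110100101111011011 = 0x74BDB (21 bits → U+74BDB).

U+74BDB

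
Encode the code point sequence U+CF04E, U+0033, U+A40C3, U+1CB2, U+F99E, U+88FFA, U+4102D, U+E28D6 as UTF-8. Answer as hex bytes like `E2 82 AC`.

F3 8F 81 8E 33 F2 A4 83 83 E1 B2 B2 EF A6 9E F2 88 BF BA F1 81 80 AD F3 A2 A3 96

U+CF04E: 4-byte form → F3 8F 81 8E.
U+0033: 1-byte form → 33.
U+A40C3: 4-byte form → F2 A4 83 83.
U+1CB2: 3-byte form → E1 B2 B2.
U+F99E: 3-byte form → EF A6 9E.
U+88FFA: 4-byte form → F2 88 BF BA.
U+4102D: 4-byte form → F1 81 80 AD.
U+E28D6: 4-byte form → F3 A2 A3 96.
Concatenated (27 bytes): F3 8F 81 8E 33 F2 A4 83 83 E1 B2 B2 EF A6 9E F2 88 BF BA F1 81 80 AD F3 A2 A3 96.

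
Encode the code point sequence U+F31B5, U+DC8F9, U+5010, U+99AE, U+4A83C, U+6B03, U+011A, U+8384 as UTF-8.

F3 B3 86 B5 F3 9C A3 B9 E5 80 90 E9 A6 AE F1 8A A0 BC E6 AC 83 C4 9A E8 8E 84

U+F31B5: 4-byte form → F3 B3 86 B5.
U+DC8F9: 4-byte form → F3 9C A3 B9.
U+5010: 3-byte form → E5 80 90.
U+99AE: 3-byte form → E9 A6 AE.
U+4A83C: 4-byte form → F1 8A A0 BC.
U+6B03: 3-byte form → E6 AC 83.
U+011A: 2-byte form → C4 9A.
U+8384: 3-byte form → E8 8E 84.
Concatenated (26 bytes): F3 B3 86 B5 F3 9C A3 B9 E5 80 90 E9 A6 AE F1 8A A0 BC E6 AC 83 C4 9A E8 8E 84.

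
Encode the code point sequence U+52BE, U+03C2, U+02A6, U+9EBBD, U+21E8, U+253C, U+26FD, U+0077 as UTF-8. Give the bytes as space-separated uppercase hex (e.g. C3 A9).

E5 8A BE CF 82 CA A6 F2 9E AE BD E2 87 A8 E2 94 BC E2 9B BD 77

U+52BE: 3-byte form → E5 8A BE.
U+03C2: 2-byte form → CF 82.
U+02A6: 2-byte form → CA A6.
U+9EBBD: 4-byte form → F2 9E AE BD.
U+21E8: 3-byte form → E2 87 A8.
U+253C: 3-byte form → E2 94 BC.
U+26FD: 3-byte form → E2 9B BD.
U+0077: 1-byte form → 77.
Concatenated (21 bytes): E5 8A BE CF 82 CA A6 F2 9E AE BD E2 87 A8 E2 94 BC E2 9B BD 77.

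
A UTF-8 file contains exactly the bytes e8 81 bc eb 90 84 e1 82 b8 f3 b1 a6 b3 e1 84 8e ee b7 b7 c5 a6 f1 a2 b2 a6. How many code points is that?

8

Byte at offset 0: 0xE8 = 11101000 → 3-byte char (#1). Advance 3.
Byte at offset 3: 0xEB = 11101011 → 3-byte char (#2). Advance 3.
Byte at offset 6: 0xE1 = 11100001 → 3-byte char (#3). Advance 3.
Byte at offset 9: 0xF3 = 11110011 → 4-byte char (#4). Advance 4.
Byte at offset 13: 0xE1 = 11100001 → 3-byte char (#5). Advance 3.
Byte at offset 16: 0xEE = 11101110 → 3-byte char (#6). Advance 3.
Byte at offset 19: 0xC5 = 11000101 → 2-byte char (#7). Advance 2.
Byte at offset 21: 0xF1 = 11110001 → 4-byte char (#8). Advance 4.
Reached end at offset 25 after 8 code points.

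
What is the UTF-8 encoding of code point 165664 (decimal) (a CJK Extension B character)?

F0 A8 9C A0

U+28720 = 0x28720 = 165664 decimal. In range U+10000–U+10FFFF → 4-byte form: 11110xxx 10xxxxxx 10xxxxxx 10xxxxxx.
Binary (21 bits): 000101000011100100000.
Split 3+6+6+6: 000 | 101000 | 011100 | 100000.
Byte 1: 11110000 = 0xF0.
Byte 2: 10101000 = 0xA8.
Byte 3: 10011100 = 0x9C.
Byte 4: 10100000 = 0xA0.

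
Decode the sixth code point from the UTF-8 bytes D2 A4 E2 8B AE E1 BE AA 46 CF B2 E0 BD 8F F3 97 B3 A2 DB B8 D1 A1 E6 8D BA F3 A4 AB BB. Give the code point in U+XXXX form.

U+0F4F

Offset 0: leading byte 0xD2 = 11010010 → 2-byte char #1 = D2 A4.
Offset 2: leading byte 0xE2 = 11100010 → 3-byte char #2 = E2 8B AE.
Offset 5: leading byte 0xE1 = 11100001 → 3-byte char #3 = E1 BE AA.
Offset 8: leading byte 0x46 = 01000110 → 1-byte char #4 = 46.
Offset 9: leading byte 0xCF = 11001111 → 2-byte char #5 = CF B2.
Offset 11: leading byte 0xE0 = 11100000 → 3-byte char #6 = E0 BD 8F.
Leading byte 0xE0 = 11100000 matches 1110xxxx → 3-byte sequence.
Byte 1: 0xE0 = 11100000, payload 0000 (4 bits).
Byte 2: 0xBD = 10111101 (10xxxxxx ✓), payload 111101.
Byte 3: 0x8F = 10001111 (10xxxxxx ✓), payload 001111.
Concatenate: 0000111101001111 = 0xF4F (16 bits → U+0F4F).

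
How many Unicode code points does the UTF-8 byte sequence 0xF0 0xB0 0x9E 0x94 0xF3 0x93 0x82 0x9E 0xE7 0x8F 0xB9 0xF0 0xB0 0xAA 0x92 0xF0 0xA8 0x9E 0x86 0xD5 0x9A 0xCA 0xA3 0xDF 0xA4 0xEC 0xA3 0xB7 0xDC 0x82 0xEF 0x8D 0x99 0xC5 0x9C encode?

12

Byte at offset 0: 0xF0 = 11110000 → 4-byte char (#1). Advance 4.
Byte at offset 4: 0xF3 = 11110011 → 4-byte char (#2). Advance 4.
Byte at offset 8: 0xE7 = 11100111 → 3-byte char (#3). Advance 3.
Byte at offset 11: 0xF0 = 11110000 → 4-byte char (#4). Advance 4.
Byte at offset 15: 0xF0 = 11110000 → 4-byte char (#5). Advance 4.
Byte at offset 19: 0xD5 = 11010101 → 2-byte char (#6). Advance 2.
Byte at offset 21: 0xCA = 11001010 → 2-byte char (#7). Advance 2.
Byte at offset 23: 0xDF = 11011111 → 2-byte char (#8). Advance 2.
Byte at offset 25: 0xEC = 11101100 → 3-byte char (#9). Advance 3.
Byte at offset 28: 0xDC = 11011100 → 2-byte char (#10). Advance 2.
Byte at offset 30: 0xEF = 11101111 → 3-byte char (#11). Advance 3.
Byte at offset 33: 0xC5 = 11000101 → 2-byte char (#12). Advance 2.
Reached end at offset 35 after 12 code points.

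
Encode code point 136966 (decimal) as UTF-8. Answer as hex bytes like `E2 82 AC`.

F0 A1 9C 86

U+21706 = 0x21706 = 136966 decimal. In range U+10000–U+10FFFF → 4-byte form: 11110xxx 10xxxxxx 10xxxxxx 10xxxxxx.
Binary (21 bits): 000100001011100000110.
Split 3+6+6+6: 000 | 100001 | 011100 | 000110.
Byte 1: 11110000 = 0xF0.
Byte 2: 10100001 = 0xA1.
Byte 3: 10011100 = 0x9C.
Byte 4: 10000110 = 0x86.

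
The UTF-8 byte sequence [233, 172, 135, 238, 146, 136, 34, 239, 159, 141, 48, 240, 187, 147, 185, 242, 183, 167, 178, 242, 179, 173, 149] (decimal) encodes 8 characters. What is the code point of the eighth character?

Offset 0: leading byte 0xE9 = 11101001 → 3-byte char #1 = E9 AC 87.
Offset 3: leading byte 0xEE = 11101110 → 3-byte char #2 = EE 92 88.
Offset 6: leading byte 0x22 = 00100010 → 1-byte char #3 = 22.
Offset 7: leading byte 0xEF = 11101111 → 3-byte char #4 = EF 9F 8D.
Offset 10: leading byte 0x30 = 00110000 → 1-byte char #5 = 30.
Offset 11: leading byte 0xF0 = 11110000 → 4-byte char #6 = F0 BB 93 B9.
Offset 15: leading byte 0xF2 = 11110010 → 4-byte char #7 = F2 B7 A7 B2.
Offset 19: leading byte 0xF2 = 11110010 → 4-byte char #8 = F2 B3 AD 95.
Leading byte 0xF2 = 11110010 matches 11110xxx → 4-byte sequence.
Byte 1: 0xF2 = 11110010, payload 010 (3 bits).
Byte 2: 0xB3 = 10110011 (10xxxxxx ✓), payload 110011.
Byte 3: 0xAD = 10101101 (10xxxxxx ✓), payload 101101.
Byte 4: 0x95 = 10010101 (10xxxxxx ✓), payload 010101.
Concatenate: 010110011101101010101 = 0xB3B55 (21 bits → U+B3B55).

U+B3B55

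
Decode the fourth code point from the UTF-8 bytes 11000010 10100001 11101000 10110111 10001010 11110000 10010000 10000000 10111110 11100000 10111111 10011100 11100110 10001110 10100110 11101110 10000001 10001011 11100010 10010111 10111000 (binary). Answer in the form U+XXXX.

Offset 0: leading byte 0xC2 = 11000010 → 2-byte char #1 = C2 A1.
Offset 2: leading byte 0xE8 = 11101000 → 3-byte char #2 = E8 B7 8A.
Offset 5: leading byte 0xF0 = 11110000 → 4-byte char #3 = F0 90 80 BE.
Offset 9: leading byte 0xE0 = 11100000 → 3-byte char #4 = E0 BF 9C.
Leading byte 0xE0 = 11100000 matches 1110xxxx → 3-byte sequence.
Byte 1: 0xE0 = 11100000, payload 0000 (4 bits).
Byte 2: 0xBF = 10111111 (10xxxxxx ✓), payload 111111.
Byte 3: 0x9C = 10011100 (10xxxxxx ✓), payload 011100.
Concatenate: 0000111111011100 = 0xFDC (16 bits → U+0FDC).

U+0FDC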